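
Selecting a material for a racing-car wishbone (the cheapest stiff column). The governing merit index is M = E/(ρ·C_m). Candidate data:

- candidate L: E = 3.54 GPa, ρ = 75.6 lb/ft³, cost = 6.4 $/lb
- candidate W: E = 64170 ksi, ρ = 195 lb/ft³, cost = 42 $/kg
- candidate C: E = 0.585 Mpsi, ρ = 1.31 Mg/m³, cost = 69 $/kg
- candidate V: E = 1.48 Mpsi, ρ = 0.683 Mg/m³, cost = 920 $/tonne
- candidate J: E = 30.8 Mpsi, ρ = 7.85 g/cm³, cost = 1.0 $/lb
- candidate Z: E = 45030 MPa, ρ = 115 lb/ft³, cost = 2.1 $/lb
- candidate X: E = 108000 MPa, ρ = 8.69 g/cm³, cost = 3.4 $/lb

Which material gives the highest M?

Normalizing units and computing the index:
  candidate L: E = 3.540 GPa, ρ = 1211 kg/m³, cost = 14.11 $/kg
  candidate W: E = 442.4 GPa, ρ = 3124 kg/m³, cost = 42.00 $/kg
  candidate C: E = 4.033 GPa, ρ = 1310 kg/m³, cost = 69.00 $/kg
  candidate V: E = 10.20 GPa, ρ = 683.0 kg/m³, cost = 0.9200 $/kg
  candidate J: E = 212.4 GPa, ρ = 7850 kg/m³, cost = 2.205 $/kg
  candidate Z: E = 45.03 GPa, ρ = 1842 kg/m³, cost = 4.630 $/kg
  candidate X: E = 108.0 GPa, ρ = 8690 kg/m³, cost = 7.496 $/kg
  candidate V: M = 16.2 MN·m per $
  candidate J: M = 12.3 MN·m per $
  candidate Z: M = 5.28 MN·m per $
  candidate W: M = 3.37 MN·m per $
  candidate X: M = 1.66 MN·m per $
  candidate L: M = 0.207 MN·m per $
  candidate C: M = 0.0446 MN·m per $
Highest index: candidate V.

candidate V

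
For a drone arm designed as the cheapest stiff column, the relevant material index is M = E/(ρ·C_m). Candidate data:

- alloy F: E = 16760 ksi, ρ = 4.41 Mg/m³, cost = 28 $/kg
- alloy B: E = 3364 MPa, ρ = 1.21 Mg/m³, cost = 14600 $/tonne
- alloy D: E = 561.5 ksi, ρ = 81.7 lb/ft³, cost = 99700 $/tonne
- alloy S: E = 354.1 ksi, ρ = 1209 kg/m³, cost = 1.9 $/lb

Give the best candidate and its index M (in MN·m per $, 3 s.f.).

alloy F, M = 0.936 MN·m per $

Putting every candidate on a common basis:
  alloy F: E = 115.6 GPa, ρ = 4410 kg/m³, cost = 28.00 $/kg
  alloy B: E = 3.364 GPa, ρ = 1210 kg/m³, cost = 14.60 $/kg
  alloy D: E = 3.871 GPa, ρ = 1309 kg/m³, cost = 99.70 $/kg
  alloy S: E = 2.441 GPa, ρ = 1209 kg/m³, cost = 4.189 $/kg
  alloy F: M = 0.936 MN·m per $
  alloy S: M = 0.482 MN·m per $
  alloy B: M = 0.190 MN·m per $
  alloy D: M = 0.0297 MN·m per $
Highest index: alloy F.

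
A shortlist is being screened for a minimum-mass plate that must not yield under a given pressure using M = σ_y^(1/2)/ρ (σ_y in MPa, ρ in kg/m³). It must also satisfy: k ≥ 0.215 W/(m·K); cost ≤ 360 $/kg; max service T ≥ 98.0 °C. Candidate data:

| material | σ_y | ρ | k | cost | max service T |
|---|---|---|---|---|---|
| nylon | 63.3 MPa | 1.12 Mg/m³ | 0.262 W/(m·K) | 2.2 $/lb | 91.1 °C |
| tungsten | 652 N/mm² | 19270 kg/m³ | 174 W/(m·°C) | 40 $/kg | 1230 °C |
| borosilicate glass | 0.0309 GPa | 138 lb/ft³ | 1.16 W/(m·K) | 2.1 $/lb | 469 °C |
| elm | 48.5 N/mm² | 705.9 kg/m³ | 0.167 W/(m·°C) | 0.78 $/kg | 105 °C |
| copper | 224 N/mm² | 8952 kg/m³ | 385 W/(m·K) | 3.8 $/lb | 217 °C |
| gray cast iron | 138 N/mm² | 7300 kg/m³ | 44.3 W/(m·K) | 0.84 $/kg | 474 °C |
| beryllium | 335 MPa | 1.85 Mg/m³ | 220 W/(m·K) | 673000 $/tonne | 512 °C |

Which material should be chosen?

borosilicate glass

Screen on constraints: k ≥ 0.215 W/(m·K); cost ≤ 360 $/kg; max service T ≥ 98.0 °C. Survivors: tungsten, borosilicate glass, copper, gray cast iron.
In SI units:
  tungsten: σ_y = 652.0 MPa, ρ = 19270 kg/m³
  borosilicate glass: σ_y = 30.90 MPa, ρ = 2211 kg/m³
  copper: σ_y = 224.0 MPa, ρ = 8952 kg/m³
  gray cast iron: σ_y = 138.0 MPa, ρ = 7300 kg/m³
  borosilicate glass: M = 2.51×10⁻³
  copper: M = 1.67×10⁻³
  gray cast iron: M = 1.61×10⁻³
  tungsten: M = 1.33×10⁻³
Borosilicate glass has the largest M.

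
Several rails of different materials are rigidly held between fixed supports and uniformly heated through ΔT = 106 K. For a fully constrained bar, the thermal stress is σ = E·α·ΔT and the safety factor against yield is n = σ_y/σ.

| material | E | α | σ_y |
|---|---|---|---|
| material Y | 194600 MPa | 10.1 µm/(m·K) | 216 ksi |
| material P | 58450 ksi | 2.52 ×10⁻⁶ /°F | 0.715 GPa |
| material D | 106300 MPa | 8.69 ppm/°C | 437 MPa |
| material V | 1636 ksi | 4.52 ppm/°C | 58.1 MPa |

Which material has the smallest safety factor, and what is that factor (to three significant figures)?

Converting E to GPa, α to ×10⁻⁶/K, σ_y to MPa, then σ and n for each:
  material Y: E = 194.6, α = 10.1, σ_y = 1489 → σ = 208 MPa, n = 7.15
  material P: E = 403.0, α = 4.54, σ_y = 715.0 → σ = 194 MPa, n = 3.69
  material D: E = 106.3, α = 8.69, σ_y = 437.0 → σ = 97.9 MPa, n = 4.46
  material V: E = 11.28, α = 4.52, σ_y = 58.10 → σ = 5.40 MPa, n = 10.8
The minimum is material P at n = 3.69.

material P, n = 3.69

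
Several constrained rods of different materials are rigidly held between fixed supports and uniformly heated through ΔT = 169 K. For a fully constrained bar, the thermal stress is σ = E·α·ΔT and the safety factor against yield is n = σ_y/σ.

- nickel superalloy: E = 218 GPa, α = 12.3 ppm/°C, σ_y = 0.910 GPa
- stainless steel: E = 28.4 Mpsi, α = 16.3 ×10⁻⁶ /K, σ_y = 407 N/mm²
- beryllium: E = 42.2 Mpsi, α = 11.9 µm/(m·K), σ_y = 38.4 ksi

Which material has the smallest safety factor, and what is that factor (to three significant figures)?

Converting E to GPa, α to ×10⁻⁶/K, σ_y to MPa, then σ and n for each:
  nickel superalloy: E = 218.0, α = 12.3, σ_y = 910.0 → σ = 453 MPa, n = 2.01
  stainless steel: E = 195.8, α = 16.3, σ_y = 407.0 → σ = 539 MPa, n = 0.755
  beryllium: E = 291.0, α = 11.9, σ_y = 264.8 → σ = 585 MPa, n = 0.452
Smallest n: beryllium with n = 0.452.

beryllium, n = 0.452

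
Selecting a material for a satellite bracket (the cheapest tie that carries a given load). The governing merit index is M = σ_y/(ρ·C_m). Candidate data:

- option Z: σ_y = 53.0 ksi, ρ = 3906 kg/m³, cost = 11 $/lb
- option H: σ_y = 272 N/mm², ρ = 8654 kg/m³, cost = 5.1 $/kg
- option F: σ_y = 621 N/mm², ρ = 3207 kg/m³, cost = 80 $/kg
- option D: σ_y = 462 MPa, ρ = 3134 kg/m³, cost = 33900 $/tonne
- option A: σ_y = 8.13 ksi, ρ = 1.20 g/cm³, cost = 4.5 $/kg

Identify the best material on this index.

Putting every candidate on a common basis:
  option Z: σ_y = 365.4 MPa, ρ = 3906 kg/m³, cost = 24.25 $/kg
  option H: σ_y = 272.0 MPa, ρ = 8654 kg/m³, cost = 5.100 $/kg
  option F: σ_y = 621.0 MPa, ρ = 3207 kg/m³, cost = 80.00 $/kg
  option D: σ_y = 462.0 MPa, ρ = 3134 kg/m³, cost = 33.90 $/kg
  option A: σ_y = 56.05 MPa, ρ = 1200 kg/m³, cost = 4.500 $/kg
  option A: M = 10.4 kN·m per $
  option H: M = 6.16 kN·m per $
  option D: M = 4.35 kN·m per $
  option Z: M = 3.86 kN·m per $
  option F: M = 2.42 kN·m per $
The maximum is for option A.

option A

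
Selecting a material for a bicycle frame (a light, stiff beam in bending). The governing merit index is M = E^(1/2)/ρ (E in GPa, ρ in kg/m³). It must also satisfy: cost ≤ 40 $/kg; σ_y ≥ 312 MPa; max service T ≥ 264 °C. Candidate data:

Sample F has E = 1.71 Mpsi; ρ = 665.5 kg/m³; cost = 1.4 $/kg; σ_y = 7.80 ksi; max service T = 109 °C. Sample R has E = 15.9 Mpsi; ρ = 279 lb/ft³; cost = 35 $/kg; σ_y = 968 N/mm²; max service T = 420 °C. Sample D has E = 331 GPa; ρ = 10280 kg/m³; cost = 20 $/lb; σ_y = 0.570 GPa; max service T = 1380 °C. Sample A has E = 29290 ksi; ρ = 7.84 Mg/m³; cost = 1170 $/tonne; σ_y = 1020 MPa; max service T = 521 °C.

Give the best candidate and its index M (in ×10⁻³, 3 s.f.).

Screen on constraints: cost ≤ 40 $/kg; σ_y ≥ 312 MPa; max service T ≥ 264 °C. Survivors: sample R, sample A.
Putting every candidate on a common basis:
  sample R: E = 109.6 GPa, ρ = 4469 kg/m³
  sample A: E = 201.9 GPa, ρ = 7840 kg/m³
  sample R: M = 2.34×10⁻³
  sample A: M = 1.81×10⁻³
Sample R ranks first.

sample R, M = 2.34×10⁻³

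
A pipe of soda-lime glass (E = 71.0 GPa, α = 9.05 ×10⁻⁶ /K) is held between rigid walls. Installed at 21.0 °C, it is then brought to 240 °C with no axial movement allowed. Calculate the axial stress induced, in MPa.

ΔT = 219.0 K. Constrained thermal stress σ = E·α·ΔT = 71.00×10³ MPa × 9.05×10⁻⁶ × 219.0 = 141 MPa (compressive).

141 MPa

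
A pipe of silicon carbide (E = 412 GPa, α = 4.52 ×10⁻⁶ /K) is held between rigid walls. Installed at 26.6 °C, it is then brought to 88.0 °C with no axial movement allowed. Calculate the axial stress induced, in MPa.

114 MPa

ΔT = 61.40 K. Constrained thermal stress σ = E·α·ΔT = 412.0×10³ MPa × 4.52×10⁻⁶ × 61.40 = 114 MPa (compressive).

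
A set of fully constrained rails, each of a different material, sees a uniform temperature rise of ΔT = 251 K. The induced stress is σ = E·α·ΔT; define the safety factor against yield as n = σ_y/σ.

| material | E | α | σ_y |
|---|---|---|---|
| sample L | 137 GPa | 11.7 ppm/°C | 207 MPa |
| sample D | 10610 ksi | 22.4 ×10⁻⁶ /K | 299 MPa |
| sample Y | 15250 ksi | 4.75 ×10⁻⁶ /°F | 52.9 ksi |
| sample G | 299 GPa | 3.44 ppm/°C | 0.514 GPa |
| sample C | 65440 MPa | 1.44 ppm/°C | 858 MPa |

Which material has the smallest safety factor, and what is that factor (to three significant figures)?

sample L, n = 0.515

Converting E to GPa, α to ×10⁻⁶/K, σ_y to MPa, then σ and n for each:
  sample L: E = 137.0, α = 11.7, σ_y = 207.0 → σ = 402 MPa, n = 0.515
  sample D: E = 73.15, α = 22.4, σ_y = 299.0 → σ = 411 MPa, n = 0.727
  sample Y: E = 105.1, α = 8.55, σ_y = 364.7 → σ = 226 MPa, n = 1.62
  sample G: E = 299.0, α = 3.44, σ_y = 514.0 → σ = 258 MPa, n = 1.99
  sample C: E = 65.44, α = 1.44, σ_y = 858.0 → σ = 23.7 MPa, n = 36.3
Sample L has the lowest safety factor, n = 0.515.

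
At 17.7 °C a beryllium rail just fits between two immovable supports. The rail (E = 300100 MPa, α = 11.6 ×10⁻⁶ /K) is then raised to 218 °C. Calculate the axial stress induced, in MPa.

E = 300100 MPa = 300.1 GPa.
ΔT = 200.3 K. Constrained thermal stress σ = E·α·ΔT = 300.1×10³ MPa × 11.6×10⁻⁶ × 200.3 = 697 MPa (compressive).

697 MPa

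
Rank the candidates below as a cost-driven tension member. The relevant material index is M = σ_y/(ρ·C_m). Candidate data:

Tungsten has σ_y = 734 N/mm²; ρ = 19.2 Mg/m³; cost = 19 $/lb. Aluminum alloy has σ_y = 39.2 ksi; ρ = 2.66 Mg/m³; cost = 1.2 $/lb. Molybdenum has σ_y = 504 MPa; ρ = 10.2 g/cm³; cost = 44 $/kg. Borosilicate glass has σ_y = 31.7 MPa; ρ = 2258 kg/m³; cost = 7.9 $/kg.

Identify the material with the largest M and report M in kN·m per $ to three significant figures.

Convert each candidate to consistent units, then evaluate M:
  tungsten: σ_y = 734.0 MPa, ρ = 19200 kg/m³, cost = 41.89 $/kg
  aluminum alloy: σ_y = 270.3 MPa, ρ = 2660 kg/m³, cost = 2.646 $/kg
  molybdenum: σ_y = 504.0 MPa, ρ = 10200 kg/m³, cost = 44.00 $/kg
  borosilicate glass: σ_y = 31.70 MPa, ρ = 2258 kg/m³, cost = 7.900 $/kg
  aluminum alloy: M = 38.4 kN·m per $
  borosilicate glass: M = 1.78 kN·m per $
  molybdenum: M = 1.12 kN·m per $
  tungsten: M = 0.913 kN·m per $
Aluminum alloy has the largest M.

aluminum alloy, M = 38.4 kN·m per $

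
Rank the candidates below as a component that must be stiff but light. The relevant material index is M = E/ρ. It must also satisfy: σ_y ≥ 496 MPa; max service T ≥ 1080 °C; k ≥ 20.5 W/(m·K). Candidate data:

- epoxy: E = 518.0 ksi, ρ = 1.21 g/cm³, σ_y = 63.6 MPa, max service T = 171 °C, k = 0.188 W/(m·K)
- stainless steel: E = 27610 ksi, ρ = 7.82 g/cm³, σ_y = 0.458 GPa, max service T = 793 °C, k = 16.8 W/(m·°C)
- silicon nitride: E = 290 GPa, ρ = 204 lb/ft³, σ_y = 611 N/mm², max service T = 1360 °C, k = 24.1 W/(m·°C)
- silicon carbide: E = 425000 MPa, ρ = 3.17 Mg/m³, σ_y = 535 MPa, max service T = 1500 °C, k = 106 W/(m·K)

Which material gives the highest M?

silicon carbide

Screen on constraints: σ_y ≥ 496 MPa; max service T ≥ 1080 °C; k ≥ 20.5 W/(m·K). Survivors: silicon nitride, silicon carbide.
Putting every candidate on a common basis:
  silicon nitride: E = 290.0 GPa, ρ = 3268 kg/m³
  silicon carbide: E = 425.0 GPa, ρ = 3170 kg/m³
  silicon carbide: M = 134 MN·m/kg
  silicon nitride: M = 88.7 MN·m/kg
The maximum is for silicon carbide.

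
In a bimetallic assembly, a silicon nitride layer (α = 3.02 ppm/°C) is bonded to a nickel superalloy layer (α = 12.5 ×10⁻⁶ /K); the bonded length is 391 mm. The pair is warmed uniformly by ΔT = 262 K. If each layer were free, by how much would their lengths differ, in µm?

971 µm

Δα = |3.02 − 12.5|×10⁻⁶/K = 9.48×10⁻⁶/K.
ΔL_mismatch = Δα·L·ΔT = 9.48×10⁻⁶ × 391.0 mm × 262.0 K = 971 µm.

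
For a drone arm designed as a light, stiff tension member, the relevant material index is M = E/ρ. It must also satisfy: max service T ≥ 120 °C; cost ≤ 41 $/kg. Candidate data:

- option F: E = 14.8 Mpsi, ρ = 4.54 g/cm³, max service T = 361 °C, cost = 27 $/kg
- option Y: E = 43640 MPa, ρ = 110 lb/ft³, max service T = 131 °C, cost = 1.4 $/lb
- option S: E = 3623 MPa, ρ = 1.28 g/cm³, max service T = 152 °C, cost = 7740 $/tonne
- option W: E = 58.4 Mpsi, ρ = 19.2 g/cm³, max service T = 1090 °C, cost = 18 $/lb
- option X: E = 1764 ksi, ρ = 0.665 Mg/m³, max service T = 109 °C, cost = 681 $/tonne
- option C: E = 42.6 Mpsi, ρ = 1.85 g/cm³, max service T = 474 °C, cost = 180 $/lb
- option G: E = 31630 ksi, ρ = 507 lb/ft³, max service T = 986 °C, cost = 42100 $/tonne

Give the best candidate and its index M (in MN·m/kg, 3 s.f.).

option Y, M = 24.8 MN·m/kg

Screen on constraints: max service T ≥ 120 °C; cost ≤ 41 $/kg. Survivors: option F, option Y, option S, option W.
After converting to SI:
  option F: E = 102.0 GPa, ρ = 4540 kg/m³
  option Y: E = 43.64 GPa, ρ = 1762 kg/m³
  option S: E = 3.623 GPa, ρ = 1280 kg/m³
  option W: E = 402.7 GPa, ρ = 19200 kg/m³
  option Y: M = 24.8 MN·m/kg
  option F: M = 22.5 MN·m/kg
  option W: M = 21.0 MN·m/kg
  option S: M = 2.83 MN·m/kg
Option Y has the largest M.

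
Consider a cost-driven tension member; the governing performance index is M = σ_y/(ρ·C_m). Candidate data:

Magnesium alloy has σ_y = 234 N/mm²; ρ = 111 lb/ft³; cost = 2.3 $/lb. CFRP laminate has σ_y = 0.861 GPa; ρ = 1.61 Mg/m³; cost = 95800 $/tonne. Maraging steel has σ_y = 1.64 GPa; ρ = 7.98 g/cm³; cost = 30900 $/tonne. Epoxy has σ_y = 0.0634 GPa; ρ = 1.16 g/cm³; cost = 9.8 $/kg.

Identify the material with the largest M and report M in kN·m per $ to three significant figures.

magnesium alloy, M = 26.0 kN·m per $

In SI units:
  magnesium alloy: σ_y = 234.0 MPa, ρ = 1778 kg/m³, cost = 5.071 $/kg
  CFRP laminate: σ_y = 861.0 MPa, ρ = 1610 kg/m³, cost = 95.80 $/kg
  maraging steel: σ_y = 1640 MPa, ρ = 7980 kg/m³, cost = 30.90 $/kg
  epoxy: σ_y = 63.40 MPa, ρ = 1160 kg/m³, cost = 9.800 $/kg
  magnesium alloy: M = 26.0 kN·m per $
  maraging steel: M = 6.65 kN·m per $
  CFRP laminate: M = 5.58 kN·m per $
  epoxy: M = 5.58 kN·m per $
Magnesium alloy has the largest M.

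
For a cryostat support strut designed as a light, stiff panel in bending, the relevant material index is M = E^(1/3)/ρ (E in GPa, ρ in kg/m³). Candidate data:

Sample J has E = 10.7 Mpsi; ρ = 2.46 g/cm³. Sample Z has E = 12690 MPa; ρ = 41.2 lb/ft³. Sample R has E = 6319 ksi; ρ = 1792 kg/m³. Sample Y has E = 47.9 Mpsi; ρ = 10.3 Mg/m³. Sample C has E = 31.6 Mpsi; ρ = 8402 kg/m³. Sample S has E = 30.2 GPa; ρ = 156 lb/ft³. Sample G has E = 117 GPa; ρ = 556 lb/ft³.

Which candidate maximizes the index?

sample Z

After converting to SI:
  sample J: E = 73.77 GPa, ρ = 2460 kg/m³
  sample Z: E = 12.69 GPa, ρ = 660.0 kg/m³
  sample R: E = 43.57 GPa, ρ = 1792 kg/m³
  sample Y: E = 330.3 GPa, ρ = 10300 kg/m³
  sample C: E = 217.9 GPa, ρ = 8402 kg/m³
  sample S: E = 30.20 GPa, ρ = 2499 kg/m³
  sample G: E = 117.0 GPa, ρ = 8906 kg/m³
  sample Z: M = 3.53×10⁻³
  sample R: M = 1.96×10⁻³
  sample J: M = 1.70×10⁻³
  sample S: M = 1.25×10⁻³
  sample C: M = 0.716×10⁻³
  sample Y: M = 0.671×10⁻³
  sample G: M = 0.549×10⁻³
Sample Z ranks first.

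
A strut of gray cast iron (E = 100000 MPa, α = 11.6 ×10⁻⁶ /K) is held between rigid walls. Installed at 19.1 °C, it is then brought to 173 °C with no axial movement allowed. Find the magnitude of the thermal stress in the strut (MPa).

179 MPa

E = 100000 MPa = 100.0 GPa.
ΔT = 153.9 K. Constrained thermal stress σ = E·α·ΔT = 100.0×10³ MPa × 11.6×10⁻⁶ × 153.9 = 179 MPa (compressive).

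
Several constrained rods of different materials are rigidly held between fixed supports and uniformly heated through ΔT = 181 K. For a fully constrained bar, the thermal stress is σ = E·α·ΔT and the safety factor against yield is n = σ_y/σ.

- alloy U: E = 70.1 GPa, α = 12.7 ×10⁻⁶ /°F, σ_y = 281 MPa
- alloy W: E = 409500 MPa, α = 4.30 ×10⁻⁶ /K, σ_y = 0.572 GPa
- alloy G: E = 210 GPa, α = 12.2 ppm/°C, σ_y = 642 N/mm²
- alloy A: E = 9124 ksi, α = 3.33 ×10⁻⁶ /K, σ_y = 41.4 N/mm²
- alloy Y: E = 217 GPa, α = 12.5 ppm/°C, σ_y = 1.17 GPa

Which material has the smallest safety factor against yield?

alloy U

Converting E to GPa, α to ×10⁻⁶/K, σ_y to MPa, then σ and n for each:
  alloy U: E = 70.10, α = 22.9, σ_y = 281.0 → σ = 290 MPa, n = 0.969
  alloy W: E = 409.5, α = 4.30, σ_y = 572.0 → σ = 319 MPa, n = 1.79
  alloy G: E = 210.0, α = 12.2, σ_y = 642.0 → σ = 464 MPa, n = 1.38
  alloy A: E = 62.91, α = 3.33, σ_y = 41.40 → σ = 37.9 MPa, n = 1.09
  alloy Y: E = 217.0, α = 12.5, σ_y = 1170 → σ = 491 MPa, n = 2.38
Smallest n: alloy U with n = 0.969.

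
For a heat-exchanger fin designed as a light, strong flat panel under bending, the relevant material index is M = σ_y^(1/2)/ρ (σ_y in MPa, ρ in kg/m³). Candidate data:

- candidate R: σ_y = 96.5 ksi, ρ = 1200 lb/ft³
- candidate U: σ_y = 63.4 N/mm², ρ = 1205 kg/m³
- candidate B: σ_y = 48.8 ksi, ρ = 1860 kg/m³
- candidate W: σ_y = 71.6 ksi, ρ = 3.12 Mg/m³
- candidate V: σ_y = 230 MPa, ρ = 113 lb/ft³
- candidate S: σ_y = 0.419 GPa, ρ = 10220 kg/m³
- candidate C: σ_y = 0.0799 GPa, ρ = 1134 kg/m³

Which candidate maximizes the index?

candidate B

Putting every candidate on a common basis:
  candidate R: σ_y = 665.3 MPa, ρ = 19220 kg/m³
  candidate U: σ_y = 63.40 MPa, ρ = 1205 kg/m³
  candidate B: σ_y = 336.5 MPa, ρ = 1860 kg/m³
  candidate W: σ_y = 493.7 MPa, ρ = 3120 kg/m³
  candidate V: σ_y = 230.0 MPa, ρ = 1810 kg/m³
  candidate S: σ_y = 419.0 MPa, ρ = 10220 kg/m³
  candidate C: σ_y = 79.90 MPa, ρ = 1134 kg/m³
  candidate B: M = 9.86×10⁻³
  candidate V: M = 8.38×10⁻³
  candidate C: M = 7.88×10⁻³
  candidate W: M = 7.12×10⁻³
  candidate U: M = 6.61×10⁻³
  candidate S: M = 2.00×10⁻³
  candidate R: M = 1.34×10⁻³
The maximum is for candidate B.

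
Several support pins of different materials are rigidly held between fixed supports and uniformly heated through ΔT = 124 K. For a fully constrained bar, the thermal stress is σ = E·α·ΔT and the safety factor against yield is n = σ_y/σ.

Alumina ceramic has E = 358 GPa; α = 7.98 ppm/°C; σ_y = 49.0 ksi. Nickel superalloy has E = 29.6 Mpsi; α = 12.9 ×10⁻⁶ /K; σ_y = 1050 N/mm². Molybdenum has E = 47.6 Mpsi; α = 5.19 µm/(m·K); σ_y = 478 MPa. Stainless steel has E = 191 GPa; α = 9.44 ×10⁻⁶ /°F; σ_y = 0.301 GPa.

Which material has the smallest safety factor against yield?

In consistent units (E in GPa, α in ×10⁻⁶/K, σ_y in MPa):
  alumina ceramic: E = 358.0, α = 7.98, σ_y = 337.8 → σ = 354 MPa, n = 0.954
  nickel superalloy: E = 204.1, α = 12.9, σ_y = 1050 → σ = 326 MPa, n = 3.22
  molybdenum: E = 328.2, α = 5.19, σ_y = 478.0 → σ = 211 MPa, n = 2.26
  stainless steel: E = 191.0, α = 17.0, σ_y = 301.0 → σ = 402 MPa, n = 0.748
Smallest n: stainless steel with n = 0.748.

stainless steel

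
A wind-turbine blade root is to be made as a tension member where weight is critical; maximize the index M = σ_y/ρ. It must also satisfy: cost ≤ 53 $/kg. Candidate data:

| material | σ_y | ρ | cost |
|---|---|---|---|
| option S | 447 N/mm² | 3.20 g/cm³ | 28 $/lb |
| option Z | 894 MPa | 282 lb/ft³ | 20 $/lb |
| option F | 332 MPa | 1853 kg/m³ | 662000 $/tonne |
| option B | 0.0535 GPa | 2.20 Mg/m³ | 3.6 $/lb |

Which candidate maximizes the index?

option Z

Screen on constraints: cost ≤ 53 $/kg. Survivors: option Z, option B.
Convert each candidate to consistent units, then evaluate M:
  option Z: σ_y = 894.0 MPa, ρ = 4517 kg/m³
  option B: σ_y = 53.50 MPa, ρ = 2200 kg/m³
  option Z: M = 198 kN·m/kg
  option B: M = 24.3 kN·m/kg
Highest index: option Z.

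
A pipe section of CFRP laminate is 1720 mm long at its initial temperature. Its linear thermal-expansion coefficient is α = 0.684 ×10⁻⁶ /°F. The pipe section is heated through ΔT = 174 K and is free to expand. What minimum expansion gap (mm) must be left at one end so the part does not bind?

Convert α: 0.684×10⁻⁶/°F × (9/5) = 1.23×10⁻⁶/K.
ΔL = α·L₀·ΔT = 1.23×10⁻⁶ × 1720 mm × 174.0 K = 0.368 mm.

0.368 mm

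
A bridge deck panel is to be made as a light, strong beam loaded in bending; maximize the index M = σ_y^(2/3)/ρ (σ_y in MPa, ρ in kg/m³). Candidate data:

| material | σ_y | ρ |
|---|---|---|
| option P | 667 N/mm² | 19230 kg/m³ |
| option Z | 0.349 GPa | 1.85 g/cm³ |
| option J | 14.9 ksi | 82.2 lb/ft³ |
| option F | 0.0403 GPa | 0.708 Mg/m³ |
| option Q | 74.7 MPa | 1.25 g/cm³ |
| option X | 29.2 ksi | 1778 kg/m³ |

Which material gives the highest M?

option Z

Normalizing units and computing the index:
  option P: σ_y = 667.0 MPa, ρ = 19230 kg/m³
  option Z: σ_y = 349.0 MPa, ρ = 1850 kg/m³
  option J: σ_y = 102.7 MPa, ρ = 1317 kg/m³
  option F: σ_y = 40.30 MPa, ρ = 708.0 kg/m³
  option Q: σ_y = 74.70 MPa, ρ = 1250 kg/m³
  option X: σ_y = 201.3 MPa, ρ = 1778 kg/m³
  option Z: M = 26.8×10⁻³
  option X: M = 19.3×10⁻³
  option J: M = 16.7×10⁻³
  option F: M = 16.6×10⁻³
  option Q: M = 14.2×10⁻³
  option P: M = 3.97×10⁻³
Highest index: option Z.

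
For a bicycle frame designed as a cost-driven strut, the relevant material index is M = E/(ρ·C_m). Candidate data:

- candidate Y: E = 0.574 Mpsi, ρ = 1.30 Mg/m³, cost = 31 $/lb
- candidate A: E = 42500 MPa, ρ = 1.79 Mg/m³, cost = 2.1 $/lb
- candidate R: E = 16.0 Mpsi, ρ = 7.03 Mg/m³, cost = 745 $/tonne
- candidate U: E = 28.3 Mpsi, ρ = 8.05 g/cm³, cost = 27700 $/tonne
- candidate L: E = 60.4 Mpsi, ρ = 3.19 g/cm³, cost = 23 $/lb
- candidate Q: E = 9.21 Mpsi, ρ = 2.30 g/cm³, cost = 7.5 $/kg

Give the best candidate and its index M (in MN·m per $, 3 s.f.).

candidate R, M = 21.1 MN·m per $

Convert each candidate to consistent units, then evaluate M:
  candidate Y: E = 3.958 GPa, ρ = 1300 kg/m³, cost = 68.34 $/kg
  candidate A: E = 42.50 GPa, ρ = 1790 kg/m³, cost = 4.630 $/kg
  candidate R: E = 110.3 GPa, ρ = 7030 kg/m³, cost = 0.7450 $/kg
  candidate U: E = 195.1 GPa, ρ = 8050 kg/m³, cost = 27.70 $/kg
  candidate L: E = 416.4 GPa, ρ = 3190 kg/m³, cost = 50.71 $/kg
  candidate Q: E = 63.50 GPa, ρ = 2300 kg/m³, cost = 7.500 $/kg
  candidate R: M = 21.1 MN·m per $
  candidate A: M = 5.13 MN·m per $
  candidate Q: M = 3.68 MN·m per $
  candidate L: M = 2.57 MN·m per $
  candidate U: M = 0.875 MN·m per $
  candidate Y: M = 0.0445 MN·m per $
The maximum is for candidate R.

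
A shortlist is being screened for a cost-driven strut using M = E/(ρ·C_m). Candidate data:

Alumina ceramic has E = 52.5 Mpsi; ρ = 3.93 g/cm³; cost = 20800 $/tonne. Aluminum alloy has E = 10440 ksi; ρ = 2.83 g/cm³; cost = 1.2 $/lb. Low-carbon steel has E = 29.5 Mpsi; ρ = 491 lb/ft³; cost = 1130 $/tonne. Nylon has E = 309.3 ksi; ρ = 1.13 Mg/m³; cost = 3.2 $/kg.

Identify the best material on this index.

Normalizing units and computing the index:
  alumina ceramic: E = 362.0 GPa, ρ = 3930 kg/m³, cost = 20.80 $/kg
  aluminum alloy: E = 71.98 GPa, ρ = 2830 kg/m³, cost = 2.646 $/kg
  low-carbon steel: E = 203.4 GPa, ρ = 7865 kg/m³, cost = 1.130 $/kg
  nylon: E = 2.133 GPa, ρ = 1130 kg/m³, cost = 3.200 $/kg
  low-carbon steel: M = 22.9 MN·m per $
  aluminum alloy: M = 9.61 MN·m per $
  alumina ceramic: M = 4.43 MN·m per $
  nylon: M = 0.590 MN·m per $
The maximum is for low-carbon steel.

low-carbon steel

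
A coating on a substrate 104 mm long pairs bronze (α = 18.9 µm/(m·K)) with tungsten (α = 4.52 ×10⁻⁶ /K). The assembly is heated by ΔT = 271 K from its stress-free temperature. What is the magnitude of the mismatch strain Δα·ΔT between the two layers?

Δα = |18.9 − 4.52|×10⁻⁶/K = 14.4×10⁻⁶/K.
Mismatch strain = Δα·ΔT = 14.4×10⁻⁶ × 271.0 = 3.90×10⁻³.

3.90×10⁻³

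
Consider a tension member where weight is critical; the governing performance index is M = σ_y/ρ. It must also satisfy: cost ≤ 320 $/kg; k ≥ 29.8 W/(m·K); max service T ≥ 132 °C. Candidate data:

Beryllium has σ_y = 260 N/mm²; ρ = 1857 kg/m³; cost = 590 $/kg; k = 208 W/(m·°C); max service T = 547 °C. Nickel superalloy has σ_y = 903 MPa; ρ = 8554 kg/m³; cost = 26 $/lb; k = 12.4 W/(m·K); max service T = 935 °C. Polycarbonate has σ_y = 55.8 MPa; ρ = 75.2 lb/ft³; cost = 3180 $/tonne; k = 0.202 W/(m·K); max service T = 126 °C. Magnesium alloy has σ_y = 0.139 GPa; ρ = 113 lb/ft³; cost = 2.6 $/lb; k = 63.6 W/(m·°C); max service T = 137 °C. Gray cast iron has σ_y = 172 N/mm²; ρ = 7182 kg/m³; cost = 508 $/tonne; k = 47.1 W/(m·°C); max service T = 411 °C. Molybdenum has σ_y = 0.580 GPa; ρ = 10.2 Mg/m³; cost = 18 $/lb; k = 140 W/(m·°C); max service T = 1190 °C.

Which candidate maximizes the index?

magnesium alloy

Screen on constraints: cost ≤ 320 $/kg; k ≥ 29.8 W/(m·K); max service T ≥ 132 °C. Survivors: magnesium alloy, gray cast iron, molybdenum.
Putting every candidate on a common basis:
  magnesium alloy: σ_y = 139.0 MPa, ρ = 1810 kg/m³
  gray cast iron: σ_y = 172.0 MPa, ρ = 7182 kg/m³
  molybdenum: σ_y = 580.0 MPa, ρ = 10200 kg/m³
  magnesium alloy: M = 76.8 kN·m/kg
  molybdenum: M = 56.9 kN·m/kg
  gray cast iron: M = 23.9 kN·m/kg
The maximum is for magnesium alloy.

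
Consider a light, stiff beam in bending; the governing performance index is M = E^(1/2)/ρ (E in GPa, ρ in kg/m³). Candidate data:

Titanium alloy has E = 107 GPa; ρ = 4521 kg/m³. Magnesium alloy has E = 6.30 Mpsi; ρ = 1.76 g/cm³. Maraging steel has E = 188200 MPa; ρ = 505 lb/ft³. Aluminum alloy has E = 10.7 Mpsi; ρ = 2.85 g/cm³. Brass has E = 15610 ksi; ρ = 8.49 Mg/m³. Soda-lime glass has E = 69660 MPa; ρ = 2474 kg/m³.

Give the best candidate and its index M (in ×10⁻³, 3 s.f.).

Normalizing units and computing the index:
  titanium alloy: E = 107.0 GPa, ρ = 4521 kg/m³
  magnesium alloy: E = 43.44 GPa, ρ = 1760 kg/m³
  maraging steel: E = 188.2 GPa, ρ = 8089 kg/m³
  aluminum alloy: E = 73.77 GPa, ρ = 2850 kg/m³
  brass: E = 107.6 GPa, ρ = 8490 kg/m³
  soda-lime glass: E = 69.66 GPa, ρ = 2474 kg/m³
  magnesium alloy: M = 3.74×10⁻³
  soda-lime glass: M = 3.37×10⁻³
  aluminum alloy: M = 3.01×10⁻³
  titanium alloy: M = 2.29×10⁻³
  maraging steel: M = 1.70×10⁻³
  brass: M = 1.22×10⁻³
The maximum is for magnesium alloy.

magnesium alloy, M = 3.74×10⁻³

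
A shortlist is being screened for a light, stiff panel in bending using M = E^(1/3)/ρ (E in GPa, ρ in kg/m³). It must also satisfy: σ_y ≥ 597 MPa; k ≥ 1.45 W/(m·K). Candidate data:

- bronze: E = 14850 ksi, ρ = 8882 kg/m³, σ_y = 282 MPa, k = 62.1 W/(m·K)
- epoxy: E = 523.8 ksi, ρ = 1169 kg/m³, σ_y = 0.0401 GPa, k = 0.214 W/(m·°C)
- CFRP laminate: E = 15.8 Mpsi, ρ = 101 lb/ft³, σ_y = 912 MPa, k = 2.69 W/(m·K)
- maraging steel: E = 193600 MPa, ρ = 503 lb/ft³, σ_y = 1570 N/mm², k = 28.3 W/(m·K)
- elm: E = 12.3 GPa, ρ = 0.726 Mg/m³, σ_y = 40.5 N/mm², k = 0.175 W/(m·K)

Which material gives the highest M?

Screen on constraints: σ_y ≥ 597 MPa; k ≥ 1.45 W/(m·K). Survivors: CFRP laminate, maraging steel.
Normalizing units and computing the index:
  CFRP laminate: E = 108.9 GPa, ρ = 1618 kg/m³
  maraging steel: E = 193.6 GPa, ρ = 8057 kg/m³
  CFRP laminate: M = 2.95×10⁻³
  maraging steel: M = 0.718×10⁻³
Highest index: CFRP laminate.

CFRP laminate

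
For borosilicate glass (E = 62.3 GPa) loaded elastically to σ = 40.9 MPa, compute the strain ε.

ε = σ/E = 40.9 / 62300 = 6.57×10⁻⁴.

6.57×10⁻⁴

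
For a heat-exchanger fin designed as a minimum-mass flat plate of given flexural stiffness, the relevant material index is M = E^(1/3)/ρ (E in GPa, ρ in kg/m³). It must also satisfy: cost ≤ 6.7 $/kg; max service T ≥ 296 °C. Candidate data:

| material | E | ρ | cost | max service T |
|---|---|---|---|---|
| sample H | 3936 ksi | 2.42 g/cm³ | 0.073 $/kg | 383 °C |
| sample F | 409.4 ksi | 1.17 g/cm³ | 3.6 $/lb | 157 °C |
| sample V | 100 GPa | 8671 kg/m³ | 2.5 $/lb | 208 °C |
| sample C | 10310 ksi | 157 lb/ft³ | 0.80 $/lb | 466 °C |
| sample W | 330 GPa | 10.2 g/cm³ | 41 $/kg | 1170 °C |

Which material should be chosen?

sample C

Screen on constraints: cost ≤ 6.7 $/kg; max service T ≥ 296 °C. Survivors: sample H, sample C.
Convert each candidate to consistent units, then evaluate M:
  sample H: E = 27.14 GPa, ρ = 2420 kg/m³
  sample C: E = 71.08 GPa, ρ = 2515 kg/m³
  sample C: M = 1.65×10⁻³
  sample H: M = 1.24×10⁻³
The maximum is for sample C.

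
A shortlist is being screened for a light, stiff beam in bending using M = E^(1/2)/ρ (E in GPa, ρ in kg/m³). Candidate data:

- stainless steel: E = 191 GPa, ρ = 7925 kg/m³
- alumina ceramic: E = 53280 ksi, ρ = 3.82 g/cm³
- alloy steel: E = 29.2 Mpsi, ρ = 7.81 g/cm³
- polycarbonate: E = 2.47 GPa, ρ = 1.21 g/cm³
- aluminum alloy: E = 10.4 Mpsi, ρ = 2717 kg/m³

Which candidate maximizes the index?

alumina ceramic

After converting to SI:
  stainless steel: E = 191.0 GPa, ρ = 7925 kg/m³
  alumina ceramic: E = 367.4 GPa, ρ = 3820 kg/m³
  alloy steel: E = 201.3 GPa, ρ = 7810 kg/m³
  polycarbonate: E = 2.470 GPa, ρ = 1210 kg/m³
  aluminum alloy: E = 71.71 GPa, ρ = 2717 kg/m³
  alumina ceramic: M = 5.02×10⁻³
  aluminum alloy: M = 3.12×10⁻³
  alloy steel: M = 1.82×10⁻³
  stainless steel: M = 1.74×10⁻³
  polycarbonate: M = 1.30×10⁻³
Alumina ceramic ranks first.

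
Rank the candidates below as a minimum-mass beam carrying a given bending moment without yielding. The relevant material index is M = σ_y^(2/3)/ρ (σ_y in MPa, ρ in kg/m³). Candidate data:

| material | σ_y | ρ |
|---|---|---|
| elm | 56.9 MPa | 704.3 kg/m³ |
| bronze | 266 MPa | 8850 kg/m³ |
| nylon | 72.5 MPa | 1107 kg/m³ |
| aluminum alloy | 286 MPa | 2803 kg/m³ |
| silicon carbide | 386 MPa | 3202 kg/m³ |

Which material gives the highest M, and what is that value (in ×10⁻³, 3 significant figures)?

elm, M = 21.0×10⁻³

Computing M directly (units already consistent):
  elm: M = 21.0×10⁻³
  silicon carbide: M = 16.6×10⁻³
  nylon: M = 15.7×10⁻³
  aluminum alloy: M = 15.5×10⁻³
  bronze: M = 4.67×10⁻³
The maximum is for elm.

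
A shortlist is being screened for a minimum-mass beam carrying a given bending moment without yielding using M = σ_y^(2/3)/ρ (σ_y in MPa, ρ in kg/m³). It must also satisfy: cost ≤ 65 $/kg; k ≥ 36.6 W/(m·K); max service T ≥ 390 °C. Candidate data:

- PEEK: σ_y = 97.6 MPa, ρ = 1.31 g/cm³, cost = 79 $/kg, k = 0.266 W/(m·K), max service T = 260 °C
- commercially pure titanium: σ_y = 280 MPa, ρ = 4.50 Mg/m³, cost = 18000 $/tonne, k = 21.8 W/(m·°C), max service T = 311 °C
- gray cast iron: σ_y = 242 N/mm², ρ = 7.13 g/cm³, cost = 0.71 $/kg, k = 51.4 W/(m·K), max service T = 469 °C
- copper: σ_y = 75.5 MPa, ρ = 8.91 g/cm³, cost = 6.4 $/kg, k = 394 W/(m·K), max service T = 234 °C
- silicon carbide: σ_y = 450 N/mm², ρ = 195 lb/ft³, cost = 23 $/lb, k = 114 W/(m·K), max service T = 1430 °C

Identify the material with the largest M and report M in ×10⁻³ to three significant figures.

silicon carbide, M = 18.8×10⁻³

Screen on constraints: cost ≤ 65 $/kg; k ≥ 36.6 W/(m·K); max service T ≥ 390 °C. Survivors: gray cast iron, silicon carbide.
Convert each candidate to consistent units, then evaluate M:
  gray cast iron: σ_y = 242.0 MPa, ρ = 7130 kg/m³
  silicon carbide: σ_y = 450.0 MPa, ρ = 3124 kg/m³
  silicon carbide: M = 18.8×10⁻³
  gray cast iron: M = 5.45×10⁻³
Silicon carbide ranks first.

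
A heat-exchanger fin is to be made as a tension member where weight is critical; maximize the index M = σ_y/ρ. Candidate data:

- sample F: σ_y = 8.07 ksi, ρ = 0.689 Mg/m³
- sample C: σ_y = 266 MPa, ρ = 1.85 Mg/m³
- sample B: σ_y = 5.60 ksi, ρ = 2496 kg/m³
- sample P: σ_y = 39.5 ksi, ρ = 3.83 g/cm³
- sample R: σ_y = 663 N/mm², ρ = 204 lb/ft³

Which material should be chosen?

Putting every candidate on a common basis:
  sample F: σ_y = 55.64 MPa, ρ = 689.0 kg/m³
  sample C: σ_y = 266.0 MPa, ρ = 1850 kg/m³
  sample B: σ_y = 38.61 MPa, ρ = 2496 kg/m³
  sample P: σ_y = 272.3 MPa, ρ = 3830 kg/m³
  sample R: σ_y = 663.0 MPa, ρ = 3268 kg/m³
  sample R: M = 203 kN·m/kg
  sample C: M = 144 kN·m/kg
  sample F: M = 80.8 kN·m/kg
  sample P: M = 71.1 kN·m/kg
  sample B: M = 15.5 kN·m/kg
Highest index: sample R.

sample R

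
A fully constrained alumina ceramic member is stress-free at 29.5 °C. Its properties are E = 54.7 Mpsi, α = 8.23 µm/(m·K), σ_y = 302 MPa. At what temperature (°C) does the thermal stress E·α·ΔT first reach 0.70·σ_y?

E = 54.7 Mpsi = 377.1 GPa.
E·α·ΔT = 211.4 MPa ⇒ ΔT = 211.4 / (377.1×10³ × 8.23×10⁻⁶) = 68.11 K.
T = 29.5 + 68.11 = 97.61 °C.

97.6 °C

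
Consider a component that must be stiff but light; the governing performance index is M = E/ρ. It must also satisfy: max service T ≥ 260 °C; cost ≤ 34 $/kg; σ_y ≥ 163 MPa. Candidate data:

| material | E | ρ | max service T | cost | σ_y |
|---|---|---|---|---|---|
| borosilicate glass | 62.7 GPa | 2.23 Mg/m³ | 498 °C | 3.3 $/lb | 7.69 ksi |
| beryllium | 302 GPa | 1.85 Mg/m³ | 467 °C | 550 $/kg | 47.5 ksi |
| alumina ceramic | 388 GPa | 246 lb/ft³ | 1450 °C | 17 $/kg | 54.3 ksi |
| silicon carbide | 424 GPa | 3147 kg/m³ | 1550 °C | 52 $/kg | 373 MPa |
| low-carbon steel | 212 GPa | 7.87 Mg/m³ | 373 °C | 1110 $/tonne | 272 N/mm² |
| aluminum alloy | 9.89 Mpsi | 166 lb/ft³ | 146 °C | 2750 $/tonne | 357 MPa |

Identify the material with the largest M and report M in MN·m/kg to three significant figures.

alumina ceramic, M = 98.5 MN·m/kg

Screen on constraints: max service T ≥ 260 °C; cost ≤ 34 $/kg; σ_y ≥ 163 MPa. Survivors: alumina ceramic, low-carbon steel.
After converting to SI:
  alumina ceramic: E = 388.0 GPa, ρ = 3941 kg/m³
  low-carbon steel: E = 212.0 GPa, ρ = 7870 kg/m³
  alumina ceramic: M = 98.5 MN·m/kg
  low-carbon steel: M = 26.9 MN·m/kg
Alumina ceramic ranks first.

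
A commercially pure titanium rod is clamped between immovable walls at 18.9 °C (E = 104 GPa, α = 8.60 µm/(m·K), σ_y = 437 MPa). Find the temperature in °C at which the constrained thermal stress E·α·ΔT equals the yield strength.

E·α·ΔT = 437.0 MPa ⇒ ΔT = 437.0 / (104.0×10³ × 8.60×10⁻⁶) = 488.6 K.
T = 18.9 + 488.6 = 507.5 °C.

507 °C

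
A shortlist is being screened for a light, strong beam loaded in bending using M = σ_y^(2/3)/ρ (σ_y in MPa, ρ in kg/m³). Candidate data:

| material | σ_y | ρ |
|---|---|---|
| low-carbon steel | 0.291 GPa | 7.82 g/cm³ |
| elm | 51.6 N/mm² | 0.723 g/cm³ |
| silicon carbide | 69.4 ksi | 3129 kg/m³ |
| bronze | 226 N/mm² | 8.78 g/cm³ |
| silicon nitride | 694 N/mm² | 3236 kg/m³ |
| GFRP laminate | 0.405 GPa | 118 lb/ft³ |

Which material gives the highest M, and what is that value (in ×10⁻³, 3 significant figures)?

GFRP laminate, M = 29.0×10⁻³

In SI units:
  low-carbon steel: σ_y = 291.0 MPa, ρ = 7820 kg/m³
  elm: σ_y = 51.60 MPa, ρ = 723.0 kg/m³
  silicon carbide: σ_y = 478.5 MPa, ρ = 3129 kg/m³
  bronze: σ_y = 226.0 MPa, ρ = 8780 kg/m³
  silicon nitride: σ_y = 694.0 MPa, ρ = 3236 kg/m³
  GFRP laminate: σ_y = 405.0 MPa, ρ = 1890 kg/m³
  GFRP laminate: M = 29.0×10⁻³
  silicon nitride: M = 24.2×10⁻³
  silicon carbide: M = 19.6×10⁻³
  elm: M = 19.2×10⁻³
  low-carbon steel: M = 5.62×10⁻³
  bronze: M = 4.23×10⁻³
GFRP laminate ranks first.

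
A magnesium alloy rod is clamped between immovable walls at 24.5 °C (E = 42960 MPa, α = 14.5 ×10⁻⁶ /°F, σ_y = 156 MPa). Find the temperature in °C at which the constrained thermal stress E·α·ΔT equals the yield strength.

164 °C

E = 42960 MPa = 42.96 GPa.
α = 14.5×10⁻⁶/°F × 9/5 = 26.1×10⁻⁶/K.
E·α·ΔT = 156.0 MPa ⇒ ΔT = 156.0 / (42.96×10³ × 26.1×10⁻⁶) = 139.1 K.
T = 24.5 + 139.1 = 163.6 °C.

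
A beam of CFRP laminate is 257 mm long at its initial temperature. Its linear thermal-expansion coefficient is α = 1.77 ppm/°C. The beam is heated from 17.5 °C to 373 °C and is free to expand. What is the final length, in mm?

ΔT = 373 − 17.5 = 355.5 K.
ΔL = α·L₀·ΔT = 1.77×10⁻⁶ × 257 mm × 355.5 K = 0.162 mm.
L = L₀ + ΔL = 257 + 0.162 = 257.16 mm.

257.16 mm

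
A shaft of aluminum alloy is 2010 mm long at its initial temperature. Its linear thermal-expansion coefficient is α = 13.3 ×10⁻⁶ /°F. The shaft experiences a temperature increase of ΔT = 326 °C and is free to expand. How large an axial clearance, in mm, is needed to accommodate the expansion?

15.7 mm

Convert α: 13.3×10⁻⁶/°F × (9/5) = 23.9×10⁻⁶/K.
ΔL = α·L₀·ΔT = 23.9×10⁻⁶ × 2010 mm × 326.0 K = 15.7 mm.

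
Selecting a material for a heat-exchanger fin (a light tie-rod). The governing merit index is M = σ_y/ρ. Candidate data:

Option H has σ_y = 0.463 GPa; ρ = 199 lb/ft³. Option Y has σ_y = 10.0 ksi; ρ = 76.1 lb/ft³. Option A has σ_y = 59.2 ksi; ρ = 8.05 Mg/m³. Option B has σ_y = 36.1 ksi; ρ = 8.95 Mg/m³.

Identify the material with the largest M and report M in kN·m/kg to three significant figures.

In SI units:
  option H: σ_y = 463.0 MPa, ρ = 3188 kg/m³
  option Y: σ_y = 68.95 MPa, ρ = 1219 kg/m³
  option A: σ_y = 408.2 MPa, ρ = 8050 kg/m³
  option B: σ_y = 248.9 MPa, ρ = 8950 kg/m³
  option H: M = 145 kN·m/kg
  option Y: M = 56.6 kN·m/kg
  option A: M = 50.7 kN·m/kg
  option B: M = 27.8 kN·m/kg
The maximum is for option H.

option H, M = 145 kN·m/kg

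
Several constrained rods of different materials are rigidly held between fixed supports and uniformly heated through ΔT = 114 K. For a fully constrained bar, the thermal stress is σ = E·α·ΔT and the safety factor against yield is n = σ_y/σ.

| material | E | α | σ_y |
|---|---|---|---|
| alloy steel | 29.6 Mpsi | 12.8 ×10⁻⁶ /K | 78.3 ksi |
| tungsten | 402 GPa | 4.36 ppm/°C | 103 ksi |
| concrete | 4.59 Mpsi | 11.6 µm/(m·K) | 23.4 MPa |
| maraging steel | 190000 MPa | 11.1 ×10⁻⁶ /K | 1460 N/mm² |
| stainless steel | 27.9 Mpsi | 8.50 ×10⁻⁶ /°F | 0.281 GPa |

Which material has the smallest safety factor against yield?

Converting E to GPa, α to ×10⁻⁶/K, σ_y to MPa, then σ and n for each:
  alloy steel: E = 204.1, α = 12.8, σ_y = 539.9 → σ = 298 MPa, n = 1.81
  tungsten: E = 402.0, α = 4.36, σ_y = 710.2 → σ = 200 MPa, n = 3.55
  concrete: E = 31.65, α = 11.6, σ_y = 23.40 → σ = 41.8 MPa, n = 0.559
  maraging steel: E = 190.0, α = 11.1, σ_y = 1460 → σ = 240 MPa, n = 6.07
  stainless steel: E = 192.4, α = 15.3, σ_y = 281.0 → σ = 336 MPa, n = 0.838
The minimum is concrete at n = 0.559.

concrete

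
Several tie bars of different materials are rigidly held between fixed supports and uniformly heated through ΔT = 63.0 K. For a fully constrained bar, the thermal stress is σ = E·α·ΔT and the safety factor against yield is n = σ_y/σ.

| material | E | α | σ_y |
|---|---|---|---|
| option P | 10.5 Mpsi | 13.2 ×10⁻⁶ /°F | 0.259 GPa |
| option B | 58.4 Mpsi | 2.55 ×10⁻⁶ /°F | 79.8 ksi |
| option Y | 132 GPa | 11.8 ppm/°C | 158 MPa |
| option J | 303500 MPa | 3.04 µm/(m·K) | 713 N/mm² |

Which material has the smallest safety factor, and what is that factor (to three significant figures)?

Per material, after unit conversion:
  option P: E = 72.39, α = 23.8, σ_y = 259.0 → σ = 108 MPa, n = 2.39
  option B: E = 402.7, α = 4.59, σ_y = 550.2 → σ = 116 MPa, n = 4.73
  option Y: E = 132.0, α = 11.8, σ_y = 158.0 → σ = 98.1 MPa, n = 1.61
  option J: E = 303.5, α = 3.04, σ_y = 713.0 → σ = 58.1 MPa, n = 12.3
Option Y has the lowest safety factor, n = 1.61.

option Y, n = 1.61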